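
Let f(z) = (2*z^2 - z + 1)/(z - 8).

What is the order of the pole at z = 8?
Factor the denominator:
  z - 8 = (z - 8)

The numerator P(z) = 2*z^2 - z + 1 has P(8) = 121 ≠ 0, so no factor of (z - 8) cancels.
Near z = 8 we can therefore write f(z) = g(z)/(z - 8) with g analytic at 8 and g(8) ≠ 0 (g is just the numerator).

Hence z = 8 is a pole of order 1.

Final answer: 1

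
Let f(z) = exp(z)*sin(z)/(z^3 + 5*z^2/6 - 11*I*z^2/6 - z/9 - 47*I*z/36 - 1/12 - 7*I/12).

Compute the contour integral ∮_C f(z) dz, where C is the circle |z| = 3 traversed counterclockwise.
By the residue theorem, ∮_C f(z) dz = 2πi · (sum of the residues of f at the poles inside |z| = 3).

The denominator factors as (z + 1/2 - 2*I/3)*(z + 1/3 + I/3)*(z - 3*I/2), so the singularities of f are simple poles at z = -1/2 + 2*I/3, z = -1/3 - I/3, z = 3*I/2.
  |-1/2 + 2*I/3|² = 25/36 < 9 = 3², so this pole is inside the contour.
  |-1/3 - I/3|² = 2/9 < 9 = 3², so this pole is inside the contour.
  |3*I/2|² = 9/4 < 9 = 3², so this pole is inside the contour.

With P(z) = exp(z)*sin(z) and Q(z) = z^3 + 5*z^2/6 - 11*I*z^2/6 - z/9 - 47*I*z/36 - 1/12 - 7*I/12, each pole is simple, so Res(f, z₀) = P(z₀)/Q'(z₀) with Q'(z) = 3*z^2 + 5*z/3 - 11*I*z/3 - 1/9 - 47*I/36.
  Res(f, -1/2 + 2*I/3) = P(-1/2 + 2*I/3)/Q'(-1/2 + 2*I/3) = (-exp(-1/2 + 2*I/3)*sin(1/2 - 2*I/3))/(11/12 - 13*I/36) = (-594/629 - 234*I/629)*exp(-1/2 + 2*I/3)*sin(1/2 - 2*I/3)
  Res(f, -1/3 - I/3) = P(-1/3 - I/3)/Q'(-1/3 - I/3) = (-exp(-1/3 - I/3)*sin(1/3 + I/3))/(-17/9 + I/36) = (2448/4625 + 36*I/4625)*exp(-1/3 - I/3)*sin(1/3 + I/3)
  Res(f, 3*I/2) = P(3*I/2)/Q'(3*I/2) = (I*exp(3*I/2)*sinh(3/2))/(-49/36 + 43*I/36) = (774/2125 - 882*I/2125)*exp(3*I/2)*sinh(3/2)

Sum of residues inside C: (-594/629 - 234*I/629)*exp(-1/2 + 2*I/3)*sin(1/2 - 2*I/3) + (2448/4625 + 36*I/4625)*exp(-1/3 - I/3)*sin(1/3 + I/3) + (774/2125 - 882*I/2125)*exp(3*I/2)*sinh(3/2)
∮_C f(z) dz = 2πi · ((-594/629 - 234*I/629)*exp(-1/2 + 2*I/3)*sin(1/2 - 2*I/3) + (2448/4625 + 36*I/4625)*exp(-1/3 - I/3)*sin(1/3 + I/3) + (774/2125 - 882*I/2125)*exp(3*I/2)*sinh(3/2)) = pi*(468/629 - 1188*I/629)*exp(-1/2 + 2*I/3)*sin(1/2 - 2*I/3) + pi*(-72/4625 + 4896*I/4625)*exp(-1/3 - I/3)*sin(1/3 + I/3) + pi*(1764/2125 + 1548*I/2125)*exp(3*I/2)*sinh(3/2)

Final answer: pi*(468/629 - 1188*I/629)*exp(-1/2 + 2*I/3)*sin(1/2 - 2*I/3) + pi*(-72/4625 + 4896*I/4625)*exp(-1/3 - I/3)*sin(1/3 + I/3) + pi*(1764/2125 + 1548*I/2125)*exp(3*I/2)*sinh(3/2)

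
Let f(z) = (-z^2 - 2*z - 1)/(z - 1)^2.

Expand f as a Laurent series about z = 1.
-4/(z - 1)^2 - 4/(z - 1) - 1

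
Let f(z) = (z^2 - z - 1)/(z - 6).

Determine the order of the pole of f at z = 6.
Factor the denominator:
  z - 6 = (z - 6)

The numerator P(z) = z^2 - z - 1 has P(6) = 29 ≠ 0, so no factor of (z - 6) cancels.
Near z = 6 we can therefore write f(z) = g(z)/(z - 6) with g analytic at 6 and g(6) ≠ 0 (g is just the numerator).

Hence z = 6 is a pole of order 1.

Final answer: 1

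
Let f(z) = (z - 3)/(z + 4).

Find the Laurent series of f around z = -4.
Put w = z - (-4), i.e. z = w - 4. The denominator is w, so it suffices to rewrite the numerator in powers of w.

P(z) = z - 3
P(w - 4) = -7 + w

Dividing each term by w:
  f = -7/w + 1

Substituting back w = z + 4:
  f(z) = -7/(z + 4) + 1

The series is finite because the numerator is a polynomial; the negative powers form the principal part, and the coefficient of 1/(z + 4) gives Res(f, -4) = -7.

Final answer: -7/(z + 4) + 1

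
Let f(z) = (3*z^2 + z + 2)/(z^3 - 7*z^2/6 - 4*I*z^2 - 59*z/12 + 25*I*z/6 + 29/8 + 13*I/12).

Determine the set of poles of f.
The singularities of f are the zeros of the denominator. Factoring,
  z^3 - 7*z^2/6 - 4*I*z^2 - 59*z/12 + 25*I*z/6 + 29/8 + 13*I/12 = (z - 1 - I/2)*(z + 1/2 - 2*I)*(z - 2/3 - 3*I/2)
so the candidates are z = 1 + I/2, z = -1/2 + 2*I, z = 2/3 + 3*I/2.

Check the numerator P(z) = 3*z^2 + z + 2 at each one:
  P(1 + I/2) = 21/4 + 7*I/2 ≠ 0, so z = 1 + I/2 is a (simple) pole.
  P(-1/2 + 2*I) = -39/4 - 4*I ≠ 0, so z = -1/2 + 2*I is a (simple) pole.
  P(2/3 + 3*I/2) = -11/4 + 15*I/2 ≠ 0, so z = 2/3 + 3*I/2 is a (simple) pole.

Poles of f: {-1/2 + 2*I, 2/3 + 3*I/2, 1 + I/2}

Final answer: {-1/2 + 2*I, 2/3 + 3*I/2, 1 + I/2}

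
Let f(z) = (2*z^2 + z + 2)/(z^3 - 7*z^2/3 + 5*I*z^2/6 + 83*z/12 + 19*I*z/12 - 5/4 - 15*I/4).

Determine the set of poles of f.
{1/3 + 2*I/3, 1/2 + 3*I/2, 3/2 - 3*I}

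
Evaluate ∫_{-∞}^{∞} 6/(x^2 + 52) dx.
Let f(z) = 6/(z^2 + 52). The denominator has no real zeros and deg Q - deg P = 2 ≥ 2, so the integral of f over the upper semicircle |z| = R tends to 0 as R → ∞. Closing the contour in the upper half-plane,
  ∫_{-∞}^{∞} f(x) dx = 2πi · Σ Res(f, z_k)  over the poles with Im z_k > 0.

Zeros of the denominator: z^2 + 52 = 0 gives z = ±2*sqrt(13)*I.
Upper half-plane: z = 2*sqrt(13)*I (simple).

Each pole is a simple zero of Q(z) = z^2 + 52, so Res(f, z₀) = P(z₀)/Q'(z₀) with P(z) = 6, Q'(z) = 2*z:
  Res(f, 2*sqrt(13)*I) = (6)/(4*sqrt(13)*I) = -3*sqrt(13)*I/26

∫_{-∞}^{∞} f(x) dx = 2πi · (-3*sqrt(13)*I/26) = 3*sqrt(13)*pi/13

Final answer: 3*sqrt(13)*pi/13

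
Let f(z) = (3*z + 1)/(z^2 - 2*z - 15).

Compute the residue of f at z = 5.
2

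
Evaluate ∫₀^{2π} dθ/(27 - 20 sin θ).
Call the integral J. The integrand is 2π-periodic and we integrate over a full period, so shifting θ does not change the value (θ → θ + π/2 turns sin θ into cos θ; θ → θ + π flips the sign of the trig term). Hence
  J = ∫₀^{2π} dθ/(27 + 20 cos θ).
Put z = e^{iθ}: then cos θ = (z + 1/z)/2, dθ = dz/(iz), and z runs once counterclockwise around |z| = 1:
  J = ∮_{|z|=1} 1/(27 + 20*(z + 1/z)/2) · dz/(iz) = (2/i) ∮_{|z|=1} dz/(20*z^2 + 54*z + 20).
The roots of 20*z^2 + 54*z + 20 are z = (-27 ± sqrt(27^2 - 20^2))/20, with sqrt(329) = sqrt(329); their product is 1, so only z₊ = -27/20 + sqrt(329)/20 lies inside the unit circle (z₋ = -27/20 - sqrt(329)/20 lies outside).
z₊ is a simple zero of q(z) = 20*z^2 + 54*z + 20, so Res(1/q, z₊) = 1/q'(z₊) with q'(z) = 40*z + 54; and q'(z₊) = 20*(z₊ - z₋) = 2*sqrt(329).
Therefore J = (2/i) · 2πi · 1/(2*sqrt(329)) = 2*pi/(sqrt(329)) = 2*sqrt(329)*pi/329

Final answer: 2*sqrt(329)*pi/329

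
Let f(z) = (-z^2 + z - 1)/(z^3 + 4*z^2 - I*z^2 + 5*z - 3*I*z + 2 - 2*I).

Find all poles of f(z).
The singularities of f are the zeros of the denominator. Factoring,
  z^3 + 4*z^2 - I*z^2 + 5*z - 3*I*z + 2 - 2*I = (z + 1 - I)*(z + 1)*(z + 2)
so the candidates are z = -1 + I, z = -1, z = -2.

Check the numerator P(z) = -z^2 + z - 1 at each one:
  P(-1 + I) = -2 + 3*I ≠ 0, so z = -1 + I is a (simple) pole.
  P(-1) = -3 ≠ 0, so z = -1 is a (simple) pole.
  P(-2) = -7 ≠ 0, so z = -2 is a (simple) pole.

Poles of f: {-2, -1, -1 + I}

Final answer: {-2, -1, -1 + I}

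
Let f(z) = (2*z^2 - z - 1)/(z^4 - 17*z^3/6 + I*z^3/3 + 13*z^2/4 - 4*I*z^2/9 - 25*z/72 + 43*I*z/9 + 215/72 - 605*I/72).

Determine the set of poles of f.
{-1 - I, 1/3 + 3*I/2, 3/2 + 2*I/3, 2 - 3*I/2}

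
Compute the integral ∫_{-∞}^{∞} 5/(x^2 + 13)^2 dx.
Let f(z) = 5/(z^2 + 13)^2. The denominator has no real zeros and deg Q - deg P = 4 ≥ 2, so the integral of f over the upper semicircle |z| = R tends to 0 as R → ∞. Closing the contour in the upper half-plane,
  ∫_{-∞}^{∞} f(x) dx = 2πi · Σ Res(f, z_k)  over the poles with Im z_k > 0.

Zeros of the denominator: z^2 + 13 = 0 gives z = ±sqrt(13)*I.
Upper half-plane: z = sqrt(13)*I (a pole of order 2).

Write f(z) = g(z)/(z - sqrt(13)*I)^2 with g(z) = 5/(z + sqrt(13)*I)^2. For a double pole, Res(f, z₀) = g'(z₀):
  g'(z) = -10/(z + sqrt(13)*I)^3
  Res(f, sqrt(13)*I) = g'(sqrt(13)*I) = -5*sqrt(13)*I/676

∫_{-∞}^{∞} f(x) dx = 2πi · (-5*sqrt(13)*I/676) = 5*sqrt(13)*pi/338

Final answer: 5*sqrt(13)*pi/338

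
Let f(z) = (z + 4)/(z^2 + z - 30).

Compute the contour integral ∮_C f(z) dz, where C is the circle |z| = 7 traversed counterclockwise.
By the residue theorem, ∮_C f(z) dz = 2πi · (sum of the residues of f at the poles inside |z| = 7).

The denominator factors as (z + 6)*(z - 5), so the singularities of f are simple poles at z = -6, z = 5.
  |-6|² = 36 < 49 = 7², so this pole is inside the contour.
  |5|² = 25 < 49 = 7², so this pole is inside the contour.

With P(z) = z + 4 and Q(z) = z^2 + z - 30, each pole is simple, so Res(f, z₀) = P(z₀)/Q'(z₀) with Q'(z) = 2*z + 1.
  Res(f, -6) = P(-6)/Q'(-6) = (-2)/(-11) = 2/11
  Res(f, 5) = P(5)/Q'(5) = (9)/(11) = 9/11

Sum of residues inside C: 1
∮_C f(z) dz = 2πi · (1) = 2*I*pi

Final answer: 2*I*pi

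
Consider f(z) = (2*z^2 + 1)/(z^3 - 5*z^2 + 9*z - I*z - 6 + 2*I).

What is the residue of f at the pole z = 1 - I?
Write f(z) = P(z)/Q(z) with P(z) = 2*z^2 + 1 and Q(z) = z^3 - 5*z^2 + 9*z - I*z - 6 + 2*I.
The denominator factors as Q(z) = (z - 2)*(z - 1 + I)*(z - 2 - I), so z = 1 - I is a simple zero of Q and P is analytic there; z = 1 - I is therefore a simple pole and
  Res(f, z₀) = P(z₀)/Q'(z₀).

Q'(z) = 3*z^2 - 10*z + 9 - I, so Q'(1 - I) = -1 + 3*I.
P(1 - I) = 1 - 4*I.

Res(f, 1 - I) = (1 - 4*I)/(-1 + 3*I) = -13/10 + I/10

Final answer: -13/10 + I/10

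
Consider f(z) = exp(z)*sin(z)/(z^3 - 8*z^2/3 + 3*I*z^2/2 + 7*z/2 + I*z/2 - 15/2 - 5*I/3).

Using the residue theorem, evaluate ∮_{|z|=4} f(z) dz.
By the residue theorem, ∮_C f(z) dz = 2πi · (sum of the residues of f at the poles inside |z| = 4).

The denominator factors as (z + 1/3 - 3*I/2)*(z - 2 + I)*(z - 1 + 2*I), so the singularities of f are simple poles at z = -1/3 + 3*I/2, z = 2 - I, z = 1 - 2*I.
  |-1/3 + 3*I/2|² = 85/36 < 16 = 4², so this pole is inside the contour.
  |2 - I|² = 5 < 16 = 4², so this pole is inside the contour.
  |1 - 2*I|² = 5 < 16 = 4², so this pole is inside the contour.

With P(z) = exp(z)*sin(z) and Q(z) = z^3 - 8*z^2/3 + 3*I*z^2/2 + 7*z/2 + I*z/2 - 15/2 - 5*I/3, each pole is simple, so Res(f, z₀) = P(z₀)/Q'(z₀) with Q'(z) = 3*z^2 - 16*z/3 + 3*I*z + 7/2 + I/2.
  Res(f, -1/3 + 3*I/2) = P(-1/3 + 3*I/2)/Q'(-1/3 + 3*I/2) = (-exp(-1/3 + 3*I/2)*sin(1/3 - 3*I/2))/(-203/36 - 23*I/2) = (7308/212605 - 14904*I/212605)*exp(-1/3 + 3*I/2)*sin(1/3 - 3*I/2)
  Res(f, 2 - I) = P(2 - I)/Q'(2 - I) = (exp(2 - I)*sin(2 - I))/(29/6 - I/6) = (87/421 + 3*I/421)*exp(2 - I)*sin(2 - I)
  Res(f, 1 - 2*I) = P(1 - 2*I)/Q'(1 - 2*I) = (exp(1 - 2*I)*sin(1 - 2*I))/(-29/6 + 13*I/6) = (-87/505 - 39*I/505)*exp(1 - 2*I)*sin(1 - 2*I)

Sum of residues inside C: (87/421 + 3*I/421)*exp(2 - I)*sin(2 - I) + (7308/212605 - 14904*I/212605)*exp(-1/3 + 3*I/2)*sin(1/3 - 3*I/2) + (-87/505 - 39*I/505)*exp(1 - 2*I)*sin(1 - 2*I)
∮_C f(z) dz = 2πi · ((87/421 + 3*I/421)*exp(2 - I)*sin(2 - I) + (7308/212605 - 14904*I/212605)*exp(-1/3 + 3*I/2)*sin(1/3 - 3*I/2) + (-87/505 - 39*I/505)*exp(1 - 2*I)*sin(1 - 2*I)) = pi*(29808/212605 + 14616*I/212605)*exp(-1/3 + 3*I/2)*sin(1/3 - 3*I/2) + pi*(78/505 - 174*I/505)*exp(1 - 2*I)*sin(1 - 2*I) + pi*(-6/421 + 174*I/421)*exp(2 - I)*sin(2 - I)

Final answer: pi*(29808/212605 + 14616*I/212605)*exp(-1/3 + 3*I/2)*sin(1/3 - 3*I/2) + pi*(78/505 - 174*I/505)*exp(1 - 2*I)*sin(1 - 2*I) + pi*(-6/421 + 174*I/421)*exp(2 - I)*sin(2 - I)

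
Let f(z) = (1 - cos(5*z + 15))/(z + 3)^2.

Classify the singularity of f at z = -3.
removable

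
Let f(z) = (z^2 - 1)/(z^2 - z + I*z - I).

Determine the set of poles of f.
{-I}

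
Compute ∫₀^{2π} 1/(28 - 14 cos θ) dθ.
Call the integral J. The integrand is 2π-periodic and we integrate over a full period, so shifting θ does not change the value (θ → θ + π flips the sign of the trig term). Hence
  J = ∫₀^{2π} dθ/(28 + 14 cos θ).
Put z = e^{iθ}: then cos θ = (z + 1/z)/2, dθ = dz/(iz), and z runs once counterclockwise around |z| = 1:
  J = ∮_{|z|=1} 1/(28 + 14*(z + 1/z)/2) · dz/(iz) = (2/i) ∮_{|z|=1} dz/(14*z^2 + 56*z + 14).
The roots of 14*z^2 + 56*z + 14 are z = (-28 ± sqrt(28^2 - 14^2))/14, with sqrt(588) = 14*sqrt(3); their product is 1, so only z₊ = -2 + sqrt(3) lies inside the unit circle (z₋ = -2 - sqrt(3) lies outside).
z₊ is a simple zero of q(z) = 14*z^2 + 56*z + 14, so Res(1/q, z₊) = 1/q'(z₊) with q'(z) = 28*z + 56; and q'(z₊) = 14*(z₊ - z₋) = 28*sqrt(3).
Therefore J = (2/i) · 2πi · 1/(28*sqrt(3)) = 2*pi/(14*sqrt(3)) = sqrt(3)*pi/21

Final answer: sqrt(3)*pi/21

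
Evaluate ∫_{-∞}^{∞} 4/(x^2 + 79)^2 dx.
2*sqrt(79)*pi/6241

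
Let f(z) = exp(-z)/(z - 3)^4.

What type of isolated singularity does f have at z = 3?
pole of order 4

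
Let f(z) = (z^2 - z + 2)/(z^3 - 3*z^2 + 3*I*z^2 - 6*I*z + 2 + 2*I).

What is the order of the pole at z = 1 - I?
Factor the denominator:
  z^3 - 3*z^2 + 3*I*z^2 - 6*I*z + 2 + 2*I = (z - 1 + I)^3

The numerator P(z) = z^2 - z + 2 has P(1 - I) = 1 - I ≠ 0, so no factor of (z - 1 + I) cancels.
Near z = 1 - I we can therefore write f(z) = g(z)/(z - 1 + I)^3 with g analytic at 1 - I and g(1 - I) ≠ 0 (g is just the numerator).

Hence z = 1 - I is a pole of order 3.

Final answer: 3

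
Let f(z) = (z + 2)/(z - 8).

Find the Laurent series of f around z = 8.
Put w = z - (8), i.e. z = w + 8. The denominator is w, so it suffices to rewrite the numerator in powers of w.

P(z) = z + 2
P(w + 8) = 10 + w

Dividing each term by w:
  f = 10/w + 1

Substituting back w = z - 8:
  f(z) = 10/(z - 8) + 1

The series is finite because the numerator is a polynomial; the negative powers form the principal part, and the coefficient of 1/(z - 8) gives Res(f, 8) = 10.

Final answer: 10/(z - 8) + 1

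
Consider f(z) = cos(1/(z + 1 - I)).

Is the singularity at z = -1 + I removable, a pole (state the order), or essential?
Let u = z + 1 - I. Then
  cos(1/u) = Σ_{k≥0} (-1)^k (1)^(2k)/((2k)!·u^(2k)) = 1 - 1/(2*u^2) + 1/(24*u^4) + ...
which has infinitely many negative powers of u, so cos(1/(z + 1 - I)) has an essential singularity at z = -1 + I.
So the singularity is essential.

Final answer: essential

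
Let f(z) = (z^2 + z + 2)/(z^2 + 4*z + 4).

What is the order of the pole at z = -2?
Factor the denominator:
  z^2 + 4*z + 4 = (z + 2)^2

The numerator P(z) = z^2 + z + 2 has P(-2) = 4 ≠ 0, so no factor of (z + 2) cancels.
Near z = -2 we can therefore write f(z) = g(z)/(z + 2)^2 with g analytic at -2 and g(-2) ≠ 0 (g is just the numerator).

Hence z = -2 is a pole of order 2.

Final answer: 2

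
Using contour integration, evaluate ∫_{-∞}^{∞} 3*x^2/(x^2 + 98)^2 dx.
3*sqrt(2)*pi/28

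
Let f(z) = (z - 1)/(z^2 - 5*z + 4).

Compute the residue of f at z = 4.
Write f(z) = P(z)/Q(z) with P(z) = z - 1 and Q(z) = z^2 - 5*z + 4.
The denominator factors as Q(z) = (z - 1)*(z - 4), so z = 4 is a simple zero of Q and P is analytic there; z = 4 is therefore a simple pole and
  Res(f, z₀) = P(z₀)/Q'(z₀).

Q'(z) = 2*z - 5, so Q'(4) = 3.
P(4) = 3.

Res(f, 4) = (3)/(3) = 1

Final answer: 1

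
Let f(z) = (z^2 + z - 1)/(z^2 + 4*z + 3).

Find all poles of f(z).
{-3, -1}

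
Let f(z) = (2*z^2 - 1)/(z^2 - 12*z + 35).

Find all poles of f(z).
{5, 7}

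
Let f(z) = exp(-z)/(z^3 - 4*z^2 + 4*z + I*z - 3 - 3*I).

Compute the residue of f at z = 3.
(7/50 - I/50)*exp(-3)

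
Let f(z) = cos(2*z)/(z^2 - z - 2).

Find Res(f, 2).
Write f(z) = P(z)/Q(z) with P(z) = cos(2*z) and Q(z) = z^2 - z - 2.
The denominator factors as Q(z) = (z + 1)*(z - 2), so z = 2 is a simple zero of Q and P is analytic there; z = 2 is therefore a simple pole and
  Res(f, z₀) = P(z₀)/Q'(z₀).

Q'(z) = 2*z - 1, so Q'(2) = 3.
P(2) = cos(4).

Res(f, 2) = (cos(4))/(3) = cos(4)/3

Final answer: cos(4)/3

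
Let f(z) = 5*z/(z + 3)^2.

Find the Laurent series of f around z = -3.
-15/(z + 3)^2 + 5/(z + 3)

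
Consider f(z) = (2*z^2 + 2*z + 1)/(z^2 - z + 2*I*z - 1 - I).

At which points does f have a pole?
The singularities of f are the zeros of the denominator. Factoring,
  z^2 - z + 2*I*z - 1 - I = (z + I)*(z - 1 + I)
so the candidates are z = -I, z = 1 - I.

Check the numerator P(z) = 2*z^2 + 2*z + 1 at each one:
  P(-I) = -1 - 2*I ≠ 0, so z = -I is a (simple) pole.
  P(1 - I) = 3 - 6*I ≠ 0, so z = 1 - I is a (simple) pole.

Poles of f: {-I, 1 - I}

Final answer: {-I, 1 - I}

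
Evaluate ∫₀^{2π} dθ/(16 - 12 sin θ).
Call the integral J. The integrand is 2π-periodic and we integrate over a full period, so shifting θ does not change the value (θ → θ + π/2 turns sin θ into cos θ; θ → θ + π flips the sign of the trig term). Hence
  J = ∫₀^{2π} dθ/(16 + 12 cos θ).
Put z = e^{iθ}: then cos θ = (z + 1/z)/2, dθ = dz/(iz), and z runs once counterclockwise around |z| = 1:
  J = ∮_{|z|=1} 1/(16 + 12*(z + 1/z)/2) · dz/(iz) = (2/i) ∮_{|z|=1} dz/(12*z^2 + 32*z + 12).
The roots of 12*z^2 + 32*z + 12 are z = (-16 ± sqrt(16^2 - 12^2))/12, with sqrt(112) = 4*sqrt(7); their product is 1, so only z₊ = -4/3 + sqrt(7)/3 lies inside the unit circle (z₋ = -4/3 - sqrt(7)/3 lies outside).
z₊ is a simple zero of q(z) = 12*z^2 + 32*z + 12, so Res(1/q, z₊) = 1/q'(z₊) with q'(z) = 24*z + 32; and q'(z₊) = 12*(z₊ - z₋) = 8*sqrt(7).
Therefore J = (2/i) · 2πi · 1/(8*sqrt(7)) = 2*pi/(4*sqrt(7)) = sqrt(7)*pi/14

Final answer: sqrt(7)*pi/14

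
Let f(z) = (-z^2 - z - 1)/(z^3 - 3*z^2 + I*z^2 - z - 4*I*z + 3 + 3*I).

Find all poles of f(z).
{-1 - I, 1, 3}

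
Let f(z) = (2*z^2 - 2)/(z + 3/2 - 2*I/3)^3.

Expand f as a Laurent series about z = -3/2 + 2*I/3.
Put w = z - (-3/2 + 2*I/3), i.e. z = w - 3/2 + 2*I/3. The denominator is w^3, so it suffices to rewrite the numerator in powers of w.

P(z) = 2*z^2 - 2
P(w - 3/2 + 2*I/3) = 29/18 - 4*I + (-6 + 8*I/3)*w + 2*w^2

Dividing each term by w^3:
  f = (29/18 - 4*I)/w^3 + (-6 + 8*I/3)/w^2 + 2/w

Substituting back w = z + 3/2 - 2*I/3:
  f(z) = (29/18 - 4*I)/(z + 3/2 - 2*I/3)^3 + (-6 + 8*I/3)/(z + 3/2 - 2*I/3)^2 + 2/(z + 3/2 - 2*I/3)

The series is finite because the numerator is a polynomial; the negative powers form the principal part, and the coefficient of 1/(z + 3/2 - 2*I/3) gives Res(f, -3/2 + 2*I/3) = 2.

Final answer: (29/18 - 4*I)/(z + 3/2 - 2*I/3)^3 + (-6 + 8*I/3)/(z + 3/2 - 2*I/3)^2 + 2/(z + 3/2 - 2*I/3)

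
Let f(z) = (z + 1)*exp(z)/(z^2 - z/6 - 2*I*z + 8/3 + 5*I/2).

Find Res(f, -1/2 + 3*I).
Write f(z) = P(z)/Q(z) with P(z) = (z + 1)*exp(z) and Q(z) = z^2 - z/6 - 2*I*z + 8/3 + 5*I/2.
The denominator factors as Q(z) = (z + 1/2 - 3*I)*(z - 2/3 + I), so z = -1/2 + 3*I is a simple zero of Q and P is analytic there; z = -1/2 + 3*I is therefore a simple pole and
  Res(f, z₀) = P(z₀)/Q'(z₀).

Q'(z) = 2*z - 1/6 - 2*I, so Q'(-1/2 + 3*I) = -7/6 + 4*I.
P(-1/2 + 3*I) = (1/2 + 3*I)*exp(-1/2 + 3*I).

Res(f, -1/2 + 3*I) = ((1/2 + 3*I)*exp(-1/2 + 3*I))/(-7/6 + 4*I) = (411/625 - 198*I/625)*exp(-1/2 + 3*I)

Final answer: (411/625 - 198*I/625)*exp(-1/2 + 3*I)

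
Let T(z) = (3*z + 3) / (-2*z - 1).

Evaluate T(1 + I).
Substitute z = 1 + I:
  numerator:   3*(1 + I) + 3 = 6 + 3*I
  denominator: -2*(1 + I) - 1 = -3 - 2*I
T(1 + I) = (6 + 3*I)/(-3 - 2*I); multiplying numerator and denominator by the conjugate -3 + 2*I gives (-24 + 3*I)/13 = -24/13 + 3*I/13

Final answer: -24/13 + 3*I/13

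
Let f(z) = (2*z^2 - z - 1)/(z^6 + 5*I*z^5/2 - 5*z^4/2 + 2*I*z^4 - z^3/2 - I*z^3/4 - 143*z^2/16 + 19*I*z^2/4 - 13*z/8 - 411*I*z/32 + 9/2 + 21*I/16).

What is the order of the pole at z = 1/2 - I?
4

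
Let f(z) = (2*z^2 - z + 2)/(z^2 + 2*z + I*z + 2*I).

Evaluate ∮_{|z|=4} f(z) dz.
pi*(4 - 10*I)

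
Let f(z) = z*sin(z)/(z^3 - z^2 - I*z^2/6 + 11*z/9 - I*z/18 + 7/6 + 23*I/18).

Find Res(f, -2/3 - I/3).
Write f(z) = P(z)/Q(z) with P(z) = z*sin(z) and Q(z) = z^3 - z^2 - I*z^2/6 + 11*z/9 - I*z/18 + 7/6 + 23*I/18.
The denominator factors as Q(z) = (z + 2/3 + I/3)*(z - 1 + I)*(z - 2/3 - 3*I/2), so z = -2/3 - I/3 is a simple zero of Q and P is analytic there; z = -2/3 - I/3 is therefore a simple pole and
  Res(f, z₀) = P(z₀)/Q'(z₀).

Q'(z) = 3*z^2 - 2*z - I*z/3 + 11/9 - I/18, so Q'(-2/3 - I/3) = 31/9 + 13*I/6.
P(-2/3 - I/3) = (2/3 + I/3)*sin(2/3 + I/3).

Res(f, -2/3 - I/3) = ((2/3 + I/3)*sin(2/3 + I/3))/(31/9 + 13*I/6) = (978/5365 - 96*I/5365)*sin(2/3 + I/3)

Final answer: (978/5365 - 96*I/5365)*sin(2/3 + I/3)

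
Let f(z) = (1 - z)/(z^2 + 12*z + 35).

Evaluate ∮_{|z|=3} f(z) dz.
0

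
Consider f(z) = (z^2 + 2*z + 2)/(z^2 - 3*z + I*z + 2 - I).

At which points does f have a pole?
The singularities of f are the zeros of the denominator. Factoring,
  z^2 - 3*z + I*z + 2 - I = (z - 2 + I)*(z - 1)
so the candidates are z = 2 - I, z = 1.

Check the numerator P(z) = z^2 + 2*z + 2 at each one:
  P(2 - I) = 9 - 6*I ≠ 0, so z = 2 - I is a (simple) pole.
  P(1) = 5 ≠ 0, so z = 1 is a (simple) pole.

Poles of f: {1, 2 - I}

Final answer: {1, 2 - I}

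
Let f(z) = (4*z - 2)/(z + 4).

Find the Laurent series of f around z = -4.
Put w = z - (-4), i.e. z = w - 4. The denominator is w, so it suffices to rewrite the numerator in powers of w.

P(z) = 4*z - 2
P(w - 4) = -18 + 4*w

Dividing each term by w:
  f = -18/w + 4

Substituting back w = z + 4:
  f(z) = -18/(z + 4) + 4

The series is finite because the numerator is a polynomial; the negative powers form the principal part, and the coefficient of 1/(z + 4) gives Res(f, -4) = -18.

Final answer: -18/(z + 4) + 4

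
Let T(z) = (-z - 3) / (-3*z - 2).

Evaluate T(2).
5/8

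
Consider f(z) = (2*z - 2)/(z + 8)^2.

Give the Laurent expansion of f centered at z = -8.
Put w = z - (-8), i.e. z = w - 8. The denominator is w^2, so it suffices to rewrite the numerator in powers of w.

P(z) = 2*z - 2
P(w - 8) = -18 + 2*w

Dividing each term by w^2:
  f = -18/w^2 + 2/w

Substituting back w = z + 8:
  f(z) = -18/(z + 8)^2 + 2/(z + 8)

The series is finite because the numerator is a polynomial; the negative powers form the principal part, and the coefficient of 1/(z + 8) gives Res(f, -8) = 2.

Final answer: -18/(z + 8)^2 + 2/(z + 8)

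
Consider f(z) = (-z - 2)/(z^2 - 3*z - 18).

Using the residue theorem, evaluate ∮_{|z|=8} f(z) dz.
By the residue theorem, ∮_C f(z) dz = 2πi · (sum of the residues of f at the poles inside |z| = 8).

The denominator factors as (z - 6)*(z + 3), so the singularities of f are simple poles at z = 6, z = -3.
  |6|² = 36 < 64 = 8², so this pole is inside the contour.
  |-3|² = 9 < 64 = 8², so this pole is inside the contour.

With P(z) = -z - 2 and Q(z) = z^2 - 3*z - 18, each pole is simple, so Res(f, z₀) = P(z₀)/Q'(z₀) with Q'(z) = 2*z - 3.
  Res(f, 6) = P(6)/Q'(6) = (-8)/(9) = -8/9
  Res(f, -3) = P(-3)/Q'(-3) = (1)/(-9) = -1/9

Sum of residues inside C: -1
∮_C f(z) dz = 2πi · (-1) = -2*I*pi

Final answer: -2*I*pi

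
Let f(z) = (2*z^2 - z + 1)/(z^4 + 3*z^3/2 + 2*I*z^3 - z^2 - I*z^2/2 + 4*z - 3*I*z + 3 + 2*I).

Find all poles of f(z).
{-3/2 - I, -1 - I, -I, 1 + I}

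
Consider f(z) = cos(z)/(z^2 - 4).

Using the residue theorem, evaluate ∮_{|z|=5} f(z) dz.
By the residue theorem, ∮_C f(z) dz = 2πi · (sum of the residues of f at the poles inside |z| = 5).

The denominator factors as (z + 2)*(z - 2), so the singularities of f are simple poles at z = -2, z = 2.
  |-2|² = 4 < 25 = 5², so this pole is inside the contour.
  |2|² = 4 < 25 = 5², so this pole is inside the contour.

With P(z) = cos(z) and Q(z) = z^2 - 4, each pole is simple, so Res(f, z₀) = P(z₀)/Q'(z₀) with Q'(z) = 2*z.
  Res(f, -2) = P(-2)/Q'(-2) = (cos(2))/(-4) = -cos(2)/4
  Res(f, 2) = P(2)/Q'(2) = (cos(2))/(4) = cos(2)/4

Sum of residues inside C: 0
∮_C f(z) dz = 2πi · (0) = 0

Final answer: 0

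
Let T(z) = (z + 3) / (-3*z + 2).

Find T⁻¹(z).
Set w = T(z) = (z + 3) / (-3*z + 2) and solve for z:
  w*(-3*z + 2) = z + 3
  2*w + z*(-3*w - 1) - 3 = 0
  z*(-3*w - 1) = 3 - 2*w
  z = (2*w - 3)/(3*w + 1)
Renaming the variable, T⁻¹(z) = (2*z - 3)/(3*z + 1).
(Check: ad - bc = 11 ≠ 0, so T is invertible.)

Final answer: (2*z - 3)/(3*z + 1)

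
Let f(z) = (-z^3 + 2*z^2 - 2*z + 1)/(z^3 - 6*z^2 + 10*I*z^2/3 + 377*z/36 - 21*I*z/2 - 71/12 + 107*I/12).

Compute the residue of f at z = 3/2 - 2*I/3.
617/1662 + 4189*I/9972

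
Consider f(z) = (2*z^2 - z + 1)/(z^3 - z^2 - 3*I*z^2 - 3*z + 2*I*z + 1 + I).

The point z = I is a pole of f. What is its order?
Factor the denominator:
  z^3 - z^2 - 3*I*z^2 - 3*z + 2*I*z + 1 + I = (z - I)^2*(z - 1 - I)

The numerator P(z) = 2*z^2 - z + 1 has P(I) = -1 - I ≠ 0, so no factor of (z - I) cancels.
Near z = I we can therefore write f(z) = g(z)/(z - I)^2 with g analytic at I and g(I) ≠ 0 (g is the numerator divided by the remaining denominator factors).

Hence z = I is a pole of order 2.

Final answer: 2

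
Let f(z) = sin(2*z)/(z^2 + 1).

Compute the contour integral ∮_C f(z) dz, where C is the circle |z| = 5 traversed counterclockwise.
By the residue theorem, ∮_C f(z) dz = 2πi · (sum of the residues of f at the poles inside |z| = 5).

The denominator factors as (z - I)*(z + I), so the singularities of f are simple poles at z = I, z = -I.
  |I|² = 1 < 25 = 5², so this pole is inside the contour.
  |-I|² = 1 < 25 = 5², so this pole is inside the contour.

With P(z) = sin(2*z) and Q(z) = z^2 + 1, each pole is simple, so Res(f, z₀) = P(z₀)/Q'(z₀) with Q'(z) = 2*z.
  Res(f, I) = P(I)/Q'(I) = (I*sinh(2))/(2*I) = sinh(2)/2
  Res(f, -I) = P(-I)/Q'(-I) = (-I*sinh(2))/(-2*I) = sinh(2)/2

Sum of residues inside C: sinh(2)
∮_C f(z) dz = 2πi · (sinh(2)) = 2*I*pi*sinh(2)

Final answer: 2*I*pi*sinh(2)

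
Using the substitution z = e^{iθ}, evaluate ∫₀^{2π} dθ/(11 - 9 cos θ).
Call the integral J. The integrand is 2π-periodic and we integrate over a full period, so shifting θ does not change the value (θ → θ + π flips the sign of the trig term). Hence
  J = ∫₀^{2π} dθ/(11 + 9 cos θ).
Put z = e^{iθ}: then cos θ = (z + 1/z)/2, dθ = dz/(iz), and z runs once counterclockwise around |z| = 1:
  J = ∮_{|z|=1} 1/(11 + 9*(z + 1/z)/2) · dz/(iz) = (2/i) ∮_{|z|=1} dz/(9*z^2 + 22*z + 9).
The roots of 9*z^2 + 22*z + 9 are z = (-11 ± sqrt(11^2 - 9^2))/9, with sqrt(40) = 2*sqrt(10); their product is 1, so only z₊ = -11/9 + 2*sqrt(10)/9 lies inside the unit circle (z₋ = -11/9 - 2*sqrt(10)/9 lies outside).
z₊ is a simple zero of q(z) = 9*z^2 + 22*z + 9, so Res(1/q, z₊) = 1/q'(z₊) with q'(z) = 18*z + 22; and q'(z₊) = 9*(z₊ - z₋) = 4*sqrt(10).
Therefore J = (2/i) · 2πi · 1/(4*sqrt(10)) = 2*pi/(2*sqrt(10)) = sqrt(10)*pi/10

Final answer: sqrt(10)*pi/10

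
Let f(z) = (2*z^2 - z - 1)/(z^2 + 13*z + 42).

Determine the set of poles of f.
{-7, -6}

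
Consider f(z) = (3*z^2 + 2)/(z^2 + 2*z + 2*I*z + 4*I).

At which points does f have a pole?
The singularities of f are the zeros of the denominator. Factoring,
  z^2 + 2*z + 2*I*z + 4*I = (z + 2*I)*(z + 2)
so the candidates are z = -2*I, z = -2.

Check the numerator P(z) = 3*z^2 + 2 at each one:
  P(-2*I) = -10 ≠ 0, so z = -2*I is a (simple) pole.
  P(-2) = 14 ≠ 0, so z = -2 is a (simple) pole.

Poles of f: {-2, -2*I}

Final answer: {-2, -2*I}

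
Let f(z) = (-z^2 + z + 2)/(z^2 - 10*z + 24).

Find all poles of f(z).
{4, 6}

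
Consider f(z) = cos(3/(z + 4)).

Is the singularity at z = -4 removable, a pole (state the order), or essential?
Let u = z + 4. Then
  cos(3/u) = Σ_{k≥0} (-1)^k (3)^(2k)/((2k)!·u^(2k)) = 1 - 9/(2*u^2) + 27/(8*u^4) + ...
which has infinitely many negative powers of u, so cos(3/(z + 4)) has an essential singularity at z = -4.
So the singularity is essential.

Final answer: essential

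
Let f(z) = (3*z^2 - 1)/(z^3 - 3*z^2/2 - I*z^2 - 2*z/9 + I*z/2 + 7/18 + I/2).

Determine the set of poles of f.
{-1/2, 1 + I/3, 1 + 2*I/3}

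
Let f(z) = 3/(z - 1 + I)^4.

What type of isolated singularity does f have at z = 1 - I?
Write f(z) = g(z)/(z - 1 + I)^4 with g(z) = 3.
g is entire and g(1 - I) = 3 ≠ 0, so no factor of (z - 1 + I) cancels: the Laurent expansion of f about z = 1 - I starts at the power -4, i.e. lim_{z→z₀} (z - z₀)^4 f(z) = 3 is finite and nonzero.
So z = 1 - I is a pole of order 4.

Final answer: pole of order 4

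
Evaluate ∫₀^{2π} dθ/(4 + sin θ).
Call the integral J. The integrand is 2π-periodic and we integrate over a full period, so shifting θ does not change the value (θ → θ + π/2 turns sin θ into cos θ). Hence
  J = ∫₀^{2π} dθ/(4 + cos θ).
Put z = e^{iθ}: then cos θ = (z + 1/z)/2, dθ = dz/(iz), and z runs once counterclockwise around |z| = 1:
  J = ∮_{|z|=1} 1/(4 + (z + 1/z)/2) · dz/(iz) = (2/i) ∮_{|z|=1} dz/(z^2 + 8*z + 1).
The roots of z^2 + 8*z + 1 are z = (-4 ± sqrt(4^2 - 1^2)), with sqrt(15) = sqrt(15); their product is 1, so only z₊ = -4 + sqrt(15) lies inside the unit circle (z₋ = -4 - sqrt(15) lies outside).
z₊ is a simple zero of q(z) = z^2 + 8*z + 1, so Res(1/q, z₊) = 1/q'(z₊) with q'(z) = 2*z + 8; and q'(z₊) = (z₊ - z₋) = 2*sqrt(15).
Therefore J = (2/i) · 2πi · 1/(2*sqrt(15)) = 2*pi/(sqrt(15)) = 2*sqrt(15)*pi/15

Final answer: 2*sqrt(15)*pi/15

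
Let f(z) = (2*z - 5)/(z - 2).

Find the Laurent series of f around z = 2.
Put w = z - (2), i.e. z = w + 2. The denominator is w, so it suffices to rewrite the numerator in powers of w.

P(z) = 2*z - 5
P(w + 2) = -1 + 2*w

Dividing each term by w:
  f = -1/w + 2

Substituting back w = z - 2:
  f(z) = -1/(z - 2) + 2

The series is finite because the numerator is a polynomial; the negative powers form the principal part, and the coefficient of 1/(z - 2) gives Res(f, 2) = -1.

Final answer: -1/(z - 2) + 2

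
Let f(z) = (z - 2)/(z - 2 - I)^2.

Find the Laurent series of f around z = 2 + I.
I/(z - 2 - I)^2 + 1/(z - 2 - I)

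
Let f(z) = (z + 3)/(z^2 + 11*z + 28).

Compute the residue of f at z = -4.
Write f(z) = P(z)/Q(z) with P(z) = z + 3 and Q(z) = z^2 + 11*z + 28.
The denominator factors as Q(z) = (z + 4)*(z + 7), so z = -4 is a simple zero of Q and P is analytic there; z = -4 is therefore a simple pole and
  Res(f, z₀) = P(z₀)/Q'(z₀).

Q'(z) = 2*z + 11, so Q'(-4) = 3.
P(-4) = -1.

Res(f, -4) = (-1)/(3) = -1/3

Final answer: -1/3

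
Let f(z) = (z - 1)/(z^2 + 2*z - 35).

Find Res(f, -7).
2/3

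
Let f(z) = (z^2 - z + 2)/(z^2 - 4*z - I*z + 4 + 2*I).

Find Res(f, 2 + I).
Write f(z) = P(z)/Q(z) with P(z) = z^2 - z + 2 and Q(z) = z^2 - 4*z - I*z + 4 + 2*I.
The denominator factors as Q(z) = (z - 2)*(z - 2 - I), so z = 2 + I is a simple zero of Q and P is analytic there; z = 2 + I is therefore a simple pole and
  Res(f, z₀) = P(z₀)/Q'(z₀).

Q'(z) = 2*z - 4 - I, so Q'(2 + I) = I.
P(2 + I) = 3 + 3*I.

Res(f, 2 + I) = (3 + 3*I)/(I) = 3 - 3*I

Final answer: 3 - 3*I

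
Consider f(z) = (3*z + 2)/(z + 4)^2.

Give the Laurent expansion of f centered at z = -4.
Put w = z - (-4), i.e. z = w - 4. The denominator is w^2, so it suffices to rewrite the numerator in powers of w.

P(z) = 3*z + 2
P(w - 4) = -10 + 3*w

Dividing each term by w^2:
  f = -10/w^2 + 3/w

Substituting back w = z + 4:
  f(z) = -10/(z + 4)^2 + 3/(z + 4)

The series is finite because the numerator is a polynomial; the negative powers form the principal part, and the coefficient of 1/(z + 4) gives Res(f, -4) = 3.

Final answer: -10/(z + 4)^2 + 3/(z + 4)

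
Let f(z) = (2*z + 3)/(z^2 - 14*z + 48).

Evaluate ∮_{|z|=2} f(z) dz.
0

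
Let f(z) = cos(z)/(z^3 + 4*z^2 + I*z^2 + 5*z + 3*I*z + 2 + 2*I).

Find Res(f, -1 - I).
Write f(z) = P(z)/Q(z) with P(z) = cos(z) and Q(z) = z^3 + 4*z^2 + I*z^2 + 5*z + 3*I*z + 2 + 2*I.
The denominator factors as Q(z) = (z + 2)*(z + 1)*(z + 1 + I), so z = -1 - I is a simple zero of Q and P is analytic there; z = -1 - I is therefore a simple pole and
  Res(f, z₀) = P(z₀)/Q'(z₀).

Q'(z) = 3*z^2 + 8*z + 2*I*z + 5 + 3*I, so Q'(-1 - I) = -1 - I.
P(-1 - I) = cos(1 + I).

Res(f, -1 - I) = (cos(1 + I))/(-1 - I) = (-1/2 + I/2)*cos(1 + I)

Final answer: (-1/2 + I/2)*cos(1 + I)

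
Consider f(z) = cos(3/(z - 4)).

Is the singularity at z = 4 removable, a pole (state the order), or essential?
Let u = z - 4. Then
  cos(3/u) = Σ_{k≥0} (-1)^k (3)^(2k)/((2k)!·u^(2k)) = 1 - 9/(2*u^2) + 27/(8*u^4) + ...
which has infinitely many negative powers of u, so cos(3/(z - 4)) has an essential singularity at z = 4.
So the singularity is essential.

Final answer: essential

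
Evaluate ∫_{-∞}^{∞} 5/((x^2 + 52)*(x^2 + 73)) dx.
Let f(z) = 5/((z^2 + 52)*(z^2 + 73)). The denominator has no real zeros and deg Q - deg P = 4 ≥ 2, so the integral of f over the upper semicircle |z| = R tends to 0 as R → ∞. Closing the contour in the upper half-plane,
  ∫_{-∞}^{∞} f(x) dx = 2πi · Σ Res(f, z_k)  over the poles with Im z_k > 0.

Zeros of the denominator: z^2 + 52 = 0 gives z = ±2*sqrt(13)*I; z^2 + 73 = 0 gives z = ±sqrt(73)*I.
Upper half-plane: z = 2*sqrt(13)*I, z = sqrt(73)*I (simple).

Each pole is a simple zero of Q(z) = z^4 + 125*z^2 + 3796, so Res(f, z₀) = P(z₀)/Q'(z₀) with P(z) = 5, Q'(z) = 4*z^3 + 250*z:
  Res(f, 2*sqrt(13)*I) = (5)/(84*sqrt(13)*I) = -5*sqrt(13)*I/1092
  Res(f, sqrt(73)*I) = (5)/(-42*sqrt(73)*I) = 5*sqrt(73)*I/3066

Sum of residues: 5*I*(-73*sqrt(13) + 26*sqrt(73))/79716
∫_{-∞}^{∞} f(x) dx = 2πi · (5*I*(-73*sqrt(13) + 26*sqrt(73))/79716) = 5*pi*(-26*sqrt(73) + 73*sqrt(13))/39858

Final answer: 5*pi*(-26*sqrt(73) + 73*sqrt(13))/39858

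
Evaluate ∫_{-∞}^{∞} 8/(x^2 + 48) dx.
Let f(z) = 8/(z^2 + 48). The denominator has no real zeros and deg Q - deg P = 2 ≥ 2, so the integral of f over the upper semicircle |z| = R tends to 0 as R → ∞. Closing the contour in the upper half-plane,
  ∫_{-∞}^{∞} f(x) dx = 2πi · Σ Res(f, z_k)  over the poles with Im z_k > 0.

Zeros of the denominator: z^2 + 48 = 0 gives z = ±4*sqrt(3)*I.
Upper half-plane: z = 4*sqrt(3)*I (simple).

Each pole is a simple zero of Q(z) = z^2 + 48, so Res(f, z₀) = P(z₀)/Q'(z₀) with P(z) = 8, Q'(z) = 2*z:
  Res(f, 4*sqrt(3)*I) = (8)/(8*sqrt(3)*I) = -sqrt(3)*I/3

∫_{-∞}^{∞} f(x) dx = 2πi · (-sqrt(3)*I/3) = 2*sqrt(3)*pi/3

Final answer: 2*sqrt(3)*pi/3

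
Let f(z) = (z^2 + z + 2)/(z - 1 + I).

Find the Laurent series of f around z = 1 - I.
Put w = z - (1 - I), i.e. z = w + 1 - I. The denominator is w, so it suffices to rewrite the numerator in powers of w.

P(z) = z^2 + z + 2
P(w + 1 - I) = 3 - 3*I + (3 - 2*I)*w + w^2

Dividing each term by w:
  f = (3 - 3*I)/w + 3 - 2*I + w

Substituting back w = z - 1 + I:
  f(z) = (3 - 3*I)/(z - 1 + I) + 3 - 2*I + (z - 1 + I)

The series is finite because the numerator is a polynomial; the negative powers form the principal part, and the coefficient of 1/(z - 1 + I) gives Res(f, 1 - I) = 3 - 3*I.

Final answer: (3 - 3*I)/(z - 1 + I) + 3 - 2*I + (z - 1 + I)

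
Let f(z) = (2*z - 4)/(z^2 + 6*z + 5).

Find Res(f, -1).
-3/2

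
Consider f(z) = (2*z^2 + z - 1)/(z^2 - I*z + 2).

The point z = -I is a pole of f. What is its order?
Factor the denominator:
  z^2 - I*z + 2 = (z + I)*(z - 2*I)

The numerator P(z) = 2*z^2 + z - 1 has P(-I) = -3 - I ≠ 0, so no factor of (z + I) cancels.
Near z = -I we can therefore write f(z) = g(z)/(z + I) with g analytic at -I and g(-I) ≠ 0 (g is the numerator divided by the remaining denominator factors).

Hence z = -I is a pole of order 1.

Final answer: 1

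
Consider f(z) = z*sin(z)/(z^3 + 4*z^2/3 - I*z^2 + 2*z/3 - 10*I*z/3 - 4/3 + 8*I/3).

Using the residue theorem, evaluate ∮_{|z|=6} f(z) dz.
By the residue theorem, ∮_C f(z) dz = 2πi · (sum of the residues of f at the poles inside |z| = 6).

The denominator factors as (z - 2*I)*(z + 2 + I)*(z - 2/3), so the singularities of f are simple poles at z = 2*I, z = -2 - I, z = 2/3.
  |2*I|² = 4 < 36 = 6², so this pole is inside the contour.
  |-2 - I|² = 5 < 36 = 6², so this pole is inside the contour.
  |2/3|² = 4/9 < 36 = 6², so this pole is inside the contour.

With P(z) = z*sin(z) and Q(z) = z^3 + 4*z^2/3 - I*z^2 + 2*z/3 - 10*I*z/3 - 4/3 + 8*I/3, each pole is simple, so Res(f, z₀) = P(z₀)/Q'(z₀) with Q'(z) = 3*z^2 + 8*z/3 - 2*I*z + 2/3 - 10*I/3.
  Res(f, 2*I) = P(2*I)/Q'(2*I) = (-2*sinh(2))/(-22/3 + 2*I) = (33/130 + 9*I/130)*sinh(2)
  Res(f, -2 - I) = P(-2 - I)/Q'(-2 - I) = ((2 + I)*sin(2 + I))/(7/3 + 10*I) = (132/949 - 159*I/949)*sin(2 + I)
  Res(f, 2/3) = P(2/3)/Q'(2/3) = (2*sin(2/3)/3)/(34/9 - 14*I/3) = (51/730 + 63*I/730)*sin(2/3)

Sum of residues inside C: (132/949 - 159*I/949)*sin(2 + I) + (51/730 + 63*I/730)*sin(2/3) + (33/130 + 9*I/130)*sinh(2)
∮_C f(z) dz = 2πi · ((132/949 - 159*I/949)*sin(2 + I) + (51/730 + 63*I/730)*sin(2/3) + (33/130 + 9*I/130)*sinh(2)) = pi*(-63/365 + 51*I/365)*sin(2/3) + pi*(318/949 + 264*I/949)*sin(2 + I) + pi*(-9/65 + 33*I/65)*sinh(2)

Final answer: pi*(-63/365 + 51*I/365)*sin(2/3) + pi*(318/949 + 264*I/949)*sin(2 + I) + pi*(-9/65 + 33*I/65)*sinh(2)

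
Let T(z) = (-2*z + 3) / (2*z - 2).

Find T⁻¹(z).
Set w = T(z) = (-2*z + 3) / (2*z - 2) and solve for z:
  w*(2*z - 2) = -2*z + 3
  -2*w + z*(2*w + 2) - 3 = 0
  z*(2*w + 2) = 2*w + 3
  z = (-2*w - 3)/(-2*w - 2)
Renaming the variable, T⁻¹(z) = (-2*z - 3)/(-2*z - 2) = (2*z + 3)/(2*z + 2).
(Check: ad - bc = -2 ≠ 0, so T is invertible.)

Final answer: (2*z + 3)/(2*z + 2)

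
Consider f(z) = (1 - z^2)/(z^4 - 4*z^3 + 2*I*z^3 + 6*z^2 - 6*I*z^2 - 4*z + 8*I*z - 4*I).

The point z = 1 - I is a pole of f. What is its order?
3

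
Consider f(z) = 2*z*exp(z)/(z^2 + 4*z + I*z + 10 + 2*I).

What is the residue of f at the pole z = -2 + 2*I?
Write f(z) = P(z)/Q(z) with P(z) = 2*z*exp(z) and Q(z) = z^2 + 4*z + I*z + 10 + 2*I.
The denominator factors as Q(z) = (z + 2 + 3*I)*(z + 2 - 2*I), so z = -2 + 2*I is a simple zero of Q and P is analytic there; z = -2 + 2*I is therefore a simple pole and
  Res(f, z₀) = P(z₀)/Q'(z₀).

Q'(z) = 2*z + 4 + I, so Q'(-2 + 2*I) = 5*I.
P(-2 + 2*I) = (-4 + 4*I)*exp(-2 + 2*I).

Res(f, -2 + 2*I) = ((-4 + 4*I)*exp(-2 + 2*I))/(5*I) = (4/5 + 4*I/5)*exp(-2 + 2*I)

Final answer: (4/5 + 4*I/5)*exp(-2 + 2*I)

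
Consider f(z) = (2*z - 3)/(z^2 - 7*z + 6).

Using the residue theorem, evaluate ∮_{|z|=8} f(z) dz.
By the residue theorem, ∮_C f(z) dz = 2πi · (sum of the residues of f at the poles inside |z| = 8).

The denominator factors as (z - 6)*(z - 1), so the singularities of f are simple poles at z = 6, z = 1.
  |6|² = 36 < 64 = 8², so this pole is inside the contour.
  |1|² = 1 < 64 = 8², so this pole is inside the contour.

With P(z) = 2*z - 3 and Q(z) = z^2 - 7*z + 6, each pole is simple, so Res(f, z₀) = P(z₀)/Q'(z₀) with Q'(z) = 2*z - 7.
  Res(f, 6) = P(6)/Q'(6) = (9)/(5) = 9/5
  Res(f, 1) = P(1)/Q'(1) = (-1)/(-5) = 1/5

Sum of residues inside C: 2
∮_C f(z) dz = 2πi · (2) = 4*I*pi

Final answer: 4*I*pi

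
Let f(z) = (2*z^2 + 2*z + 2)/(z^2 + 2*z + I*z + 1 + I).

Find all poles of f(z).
The singularities of f are the zeros of the denominator. Factoring,
  z^2 + 2*z + I*z + 1 + I = (z + 1 + I)*(z + 1)
so the candidates are z = -1 - I, z = -1.

Check the numerator P(z) = 2*z^2 + 2*z + 2 at each one:
  P(-1 - I) = 2*I ≠ 0, so z = -1 - I is a (simple) pole.
  P(-1) = 2 ≠ 0, so z = -1 is a (simple) pole.

Poles of f: {-1 - I, -1}

Final answer: {-1 - I, -1}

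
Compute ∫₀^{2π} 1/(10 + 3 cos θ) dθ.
Let J = ∫₀^{2π} dθ/(10 + 3 cos θ).
Put z = e^{iθ}: then cos θ = (z + 1/z)/2, dθ = dz/(iz), and z runs once counterclockwise around |z| = 1:
  J = ∮_{|z|=1} 1/(10 + 3*(z + 1/z)/2) · dz/(iz) = (2/i) ∮_{|z|=1} dz/(3*z^2 + 20*z + 3).
The roots of 3*z^2 + 20*z + 3 are z = (-10 ± sqrt(10^2 - 3^2))/3, with sqrt(91) = sqrt(91); their product is 1, so only z₊ = -10/3 + sqrt(91)/3 lies inside the unit circle (z₋ = -10/3 - sqrt(91)/3 lies outside).
z₊ is a simple zero of q(z) = 3*z^2 + 20*z + 3, so Res(1/q, z₊) = 1/q'(z₊) with q'(z) = 6*z + 20; and q'(z₊) = 3*(z₊ - z₋) = 2*sqrt(91).
Therefore J = (2/i) · 2πi · 1/(2*sqrt(91)) = 2*pi/(sqrt(91)) = 2*sqrt(91)*pi/91

Final answer: 2*sqrt(91)*pi/91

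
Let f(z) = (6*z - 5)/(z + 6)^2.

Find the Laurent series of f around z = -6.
Put w = z - (-6), i.e. z = w - 6. The denominator is w^2, so it suffices to rewrite the numerator in powers of w.

P(z) = 6*z - 5
P(w - 6) = -41 + 6*w

Dividing each term by w^2:
  f = -41/w^2 + 6/w

Substituting back w = z + 6:
  f(z) = -41/(z + 6)^2 + 6/(z + 6)

The series is finite because the numerator is a polynomial; the negative powers form the principal part, and the coefficient of 1/(z + 6) gives Res(f, -6) = 6.

Final answer: -41/(z + 6)^2 + 6/(z + 6)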